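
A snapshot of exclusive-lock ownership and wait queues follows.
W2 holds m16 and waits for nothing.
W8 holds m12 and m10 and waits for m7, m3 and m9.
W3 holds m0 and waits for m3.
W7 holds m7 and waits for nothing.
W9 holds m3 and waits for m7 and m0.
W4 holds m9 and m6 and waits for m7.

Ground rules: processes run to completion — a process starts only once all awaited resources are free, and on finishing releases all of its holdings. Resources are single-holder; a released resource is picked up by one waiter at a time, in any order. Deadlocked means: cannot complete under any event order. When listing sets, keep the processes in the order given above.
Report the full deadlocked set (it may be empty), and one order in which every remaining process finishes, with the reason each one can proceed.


The deadlocked set is W8, W3 and W9.
Key observation: the knot is the closed ring of waits W9 -> W3 -> W9; W8 waits into the deadlock from upstream.
The rest can finish in the order W7, W4, W2.
Step-by-step check:
  W7 waits on nothing -> runs at once and releases m7
  W4 waits on m7 — all released -> runs and releases m9 and m6
  W2 waits on nothing -> runs at once and releases m16


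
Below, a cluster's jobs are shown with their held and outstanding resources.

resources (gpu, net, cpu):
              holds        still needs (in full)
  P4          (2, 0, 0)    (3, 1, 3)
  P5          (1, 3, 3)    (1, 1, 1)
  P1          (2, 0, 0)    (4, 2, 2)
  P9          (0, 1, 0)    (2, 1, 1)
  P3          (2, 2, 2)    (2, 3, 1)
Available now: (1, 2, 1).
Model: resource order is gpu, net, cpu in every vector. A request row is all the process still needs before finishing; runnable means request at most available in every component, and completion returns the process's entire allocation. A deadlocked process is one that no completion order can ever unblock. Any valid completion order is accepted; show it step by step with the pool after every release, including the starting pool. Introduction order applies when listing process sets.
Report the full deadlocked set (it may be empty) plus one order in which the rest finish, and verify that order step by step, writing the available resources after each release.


The deadlocked set is empty.
Key observation: no deadlock: P5 fits now, and the freed resources carry the rest through.
One completion order for the rest: P5, P3, P9, P1, P4. Step-by-step check:
  pool = (1, 2, 1)
  run P5 (needs (1, 1, 1), free (1, 2, 1)); after release of (1, 3, 3) the pool is (2, 5, 4)
  run P3 (needs (2, 3, 1), free (2, 5, 4)); after release of (2, 2, 2) the pool is (4, 7, 6)
  run P9 (needs (2, 1, 1), free (4, 7, 6)); after release of (0, 1, 0) the pool is (4, 8, 6)
  run P1 (needs (4, 2, 2), free (4, 8, 6)); after release of (2, 0, 0) the pool is (6, 8, 6)
  run P4 (needs (3, 1, 3), free (6, 8, 6)); after release of (2, 0, 0) the pool is (8, 8, 6)


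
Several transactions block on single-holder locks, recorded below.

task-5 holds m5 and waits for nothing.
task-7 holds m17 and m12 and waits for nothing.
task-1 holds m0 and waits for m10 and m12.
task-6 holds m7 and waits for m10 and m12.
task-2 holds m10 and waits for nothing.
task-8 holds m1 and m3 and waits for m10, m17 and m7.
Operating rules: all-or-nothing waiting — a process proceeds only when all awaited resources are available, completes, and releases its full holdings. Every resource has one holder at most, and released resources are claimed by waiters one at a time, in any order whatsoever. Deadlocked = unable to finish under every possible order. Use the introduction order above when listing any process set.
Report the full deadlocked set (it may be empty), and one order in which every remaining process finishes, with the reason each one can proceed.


No process is deadlocked.
Key observation: the wait relation is loop-free; peeling off processes with no waits unwinds the whole state.
One completion order for the rest: task-2, task-7, task-6, task-8, task-1, task-5.
Check, step by step:
  run task-2 (it waits on nothing); releases m10
  run task-7 (it waits on nothing); releases m17 and m12
  task-6 waits on m10 and m12 — all released -> runs and releases m7
  task-8 waits on m10, m17 and m7 — all released -> runs and releases m1 and m3
  task-1 waits on m10 and m12 — all released -> runs and releases m0
  run task-5 (it waits on nothing); releases m5


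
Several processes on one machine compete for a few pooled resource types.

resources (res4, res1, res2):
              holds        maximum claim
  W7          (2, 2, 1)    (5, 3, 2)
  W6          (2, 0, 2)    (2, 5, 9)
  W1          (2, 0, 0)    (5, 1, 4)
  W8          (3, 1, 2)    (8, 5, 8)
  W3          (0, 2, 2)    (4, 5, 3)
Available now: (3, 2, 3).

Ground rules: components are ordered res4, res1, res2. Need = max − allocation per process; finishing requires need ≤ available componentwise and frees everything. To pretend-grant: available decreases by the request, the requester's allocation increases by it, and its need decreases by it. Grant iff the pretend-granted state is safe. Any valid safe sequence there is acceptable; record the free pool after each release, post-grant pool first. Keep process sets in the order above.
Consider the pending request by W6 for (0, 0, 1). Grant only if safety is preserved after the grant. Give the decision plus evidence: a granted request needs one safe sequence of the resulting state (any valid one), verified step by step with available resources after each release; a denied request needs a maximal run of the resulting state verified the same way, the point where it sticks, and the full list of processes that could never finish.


DENY: after the grant no complete ordering would exist.
Key observation: the pool after W7, W3, W1 is (7, 6, 5); every surviving request exceeds it in res2, so progress ends there.
After a pretend grant, a maximal execution: W7, W3, W1 — then nothing else fits. Step-by-step check:
  pool = (3, 2, 2)
  run W7 (needs (3, 1, 1), free (3, 2, 2)); after release of (2, 2, 1) the pool is (5, 4, 3)
  run W3 (needs (4, 3, 1), free (5, 4, 3)); after release of (0, 2, 2) the pool is (5, 6, 5)
  run W1 (needs (3, 1, 4), free (5, 6, 5)); after release of (2, 0, 0) the pool is (7, 6, 5)
  blocked: W6 wants (0, 5, 6), pool (7, 6, 5) — not enough res2
  blocked: W8 wants (5, 4, 6), pool (7, 6, 5) — not enough res2
Had the request been granted, W6 and W8 could never finish.


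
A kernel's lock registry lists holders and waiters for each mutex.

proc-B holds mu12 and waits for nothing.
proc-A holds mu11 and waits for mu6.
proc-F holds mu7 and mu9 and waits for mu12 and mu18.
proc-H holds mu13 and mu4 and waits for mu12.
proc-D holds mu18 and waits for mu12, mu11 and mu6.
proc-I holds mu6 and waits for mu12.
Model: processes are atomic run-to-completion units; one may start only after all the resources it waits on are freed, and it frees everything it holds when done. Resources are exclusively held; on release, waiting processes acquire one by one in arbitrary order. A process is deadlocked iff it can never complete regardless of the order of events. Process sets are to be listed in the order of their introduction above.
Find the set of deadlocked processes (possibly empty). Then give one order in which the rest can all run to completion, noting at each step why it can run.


No process is deadlocked.
Key observation: there is no circular wait here — follow any chain and it reaches a process that is free to run now.
The rest can finish in the order proc-B, proc-I, proc-H, proc-A, proc-D, proc-F.
Check, step by step:
  proc-B waits on nothing -> runs at once and releases mu12
  proc-I: everything it awaited (mu12) is free; runs, freeing mu6
  proc-H: everything it awaited (mu12) is free; runs, freeing mu13 and mu4
  proc-A: everything it awaited (mu6) is free; runs, freeing mu11
  proc-D: everything it awaited (mu12, mu11 and mu6) is free; runs, freeing mu18
  proc-F: everything it awaited (mu12 and mu18) is free; runs, freeing mu7 and mu9


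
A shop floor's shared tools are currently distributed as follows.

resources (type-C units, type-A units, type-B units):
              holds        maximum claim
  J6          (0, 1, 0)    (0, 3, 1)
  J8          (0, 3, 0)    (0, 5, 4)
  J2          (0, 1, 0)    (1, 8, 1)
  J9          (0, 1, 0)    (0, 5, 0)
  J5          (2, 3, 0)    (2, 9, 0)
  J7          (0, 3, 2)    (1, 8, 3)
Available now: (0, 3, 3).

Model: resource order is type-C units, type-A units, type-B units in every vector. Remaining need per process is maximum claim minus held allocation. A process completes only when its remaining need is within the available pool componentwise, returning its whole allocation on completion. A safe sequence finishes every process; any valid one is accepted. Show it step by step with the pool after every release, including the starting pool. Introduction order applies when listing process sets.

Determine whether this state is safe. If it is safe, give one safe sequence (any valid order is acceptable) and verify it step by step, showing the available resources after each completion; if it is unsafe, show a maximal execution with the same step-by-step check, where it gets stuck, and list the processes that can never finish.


UNSAFE.
Key observation: after J6, J9 the pool peaks at (0, 5, 3), and each blocked process is short somewhere: J8 on type-B units; J2 on type-C units, type-A units; J5 on type-A units; J7 on type-C units.
Going as far as possible: J6, J9; after that, nothing fits. Walking it through:
  pool = (0, 3, 3)
  run J6 (needs (0, 2, 1), free (0, 3, 3)); after release of (0, 1, 0) the pool is (0, 4, 3)
  run J9 (needs (0, 4, 0), free (0, 4, 3)); after release of (0, 1, 0) the pool is (0, 5, 3)
  J8 still needs (0, 2, 4) but only (0, 5, 3) is free — short on type-B units
  J2 still needs (1, 7, 1) but only (0, 5, 3) is free — short on type-C units and type-A units
  J5 still needs (0, 6, 0) but only (0, 5, 3) is free — short on type-A units
  J7 still needs (1, 5, 1) but only (0, 5, 3) is free — short on type-C units
Processes that can never finish: J8, J2, J5 and J7.


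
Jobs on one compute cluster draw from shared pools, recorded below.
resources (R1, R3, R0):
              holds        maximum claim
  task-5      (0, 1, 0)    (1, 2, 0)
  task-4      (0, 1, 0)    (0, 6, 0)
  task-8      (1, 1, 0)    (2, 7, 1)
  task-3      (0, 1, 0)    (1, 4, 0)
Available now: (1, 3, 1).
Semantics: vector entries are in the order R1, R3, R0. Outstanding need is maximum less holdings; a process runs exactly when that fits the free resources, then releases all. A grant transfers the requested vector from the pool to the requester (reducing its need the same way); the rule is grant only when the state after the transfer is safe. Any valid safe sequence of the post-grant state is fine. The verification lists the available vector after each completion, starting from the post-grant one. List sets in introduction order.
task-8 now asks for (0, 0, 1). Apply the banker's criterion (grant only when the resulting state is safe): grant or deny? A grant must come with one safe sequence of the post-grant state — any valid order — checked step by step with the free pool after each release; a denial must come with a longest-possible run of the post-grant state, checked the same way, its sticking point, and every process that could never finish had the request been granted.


GRANT. The post-grant state is safe; one safe sequence: task-5, task-3, task-4, task-8.
Key observation: after the grant the pool drops to (1, 3, 0), which still lets task-5 finish first and unwind the rest.
Check on the post-grant state, step by step:
  pool = (1, 3, 0)
  task-5: need (1, 1, 0) fits (1, 3, 0); releases (0, 1, 0), pool now (1, 4, 0)
  task-3: need (1, 3, 0) fits (1, 4, 0); releases (0, 1, 0), pool now (1, 5, 0)
  task-4: need (0, 5, 0) fits (1, 5, 0); releases (0, 1, 0), pool now (1, 6, 0)
  task-8: need (1, 6, 0) fits (1, 6, 0); releases (1, 1, 1), pool now (2, 7, 1)


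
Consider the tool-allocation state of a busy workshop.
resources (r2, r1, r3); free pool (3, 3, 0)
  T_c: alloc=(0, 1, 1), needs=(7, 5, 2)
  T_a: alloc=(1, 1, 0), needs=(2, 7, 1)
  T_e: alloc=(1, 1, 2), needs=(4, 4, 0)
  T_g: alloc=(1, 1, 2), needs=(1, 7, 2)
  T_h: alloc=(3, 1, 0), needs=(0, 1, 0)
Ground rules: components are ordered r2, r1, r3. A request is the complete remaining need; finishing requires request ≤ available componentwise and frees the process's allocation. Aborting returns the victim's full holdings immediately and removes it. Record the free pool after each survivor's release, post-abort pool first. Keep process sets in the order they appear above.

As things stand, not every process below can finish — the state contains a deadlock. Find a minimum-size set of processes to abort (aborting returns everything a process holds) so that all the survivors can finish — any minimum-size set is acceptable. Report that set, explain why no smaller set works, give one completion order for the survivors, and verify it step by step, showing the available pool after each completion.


Abort T_a.
Key observation: T_g had no path to completion before; after the abort of T_a ((1, 1, 0) returned), step 4 is where it fits.
No smaller set exists: with zero aborts the deadlock remains.
The survivors complete as T_e, T_h, T_c, T_g. Verifying each step (starting from the post-abort pool):
  pool = (4, 4, 0)
  T_e: need (4, 4, 0) fits (4, 4, 0); releases (1, 1, 2), pool now (5, 5, 2)
  T_h: need (0, 1, 0) fits (5, 5, 2); releases (3, 1, 0), pool now (8, 6, 2)
  T_c: need (7, 5, 2) fits (8, 6, 2); releases (0, 1, 1), pool now (8, 7, 3)
  T_g: need (1, 7, 2) fits (8, 7, 3); releases (1, 1, 2), pool now (9, 8, 5)


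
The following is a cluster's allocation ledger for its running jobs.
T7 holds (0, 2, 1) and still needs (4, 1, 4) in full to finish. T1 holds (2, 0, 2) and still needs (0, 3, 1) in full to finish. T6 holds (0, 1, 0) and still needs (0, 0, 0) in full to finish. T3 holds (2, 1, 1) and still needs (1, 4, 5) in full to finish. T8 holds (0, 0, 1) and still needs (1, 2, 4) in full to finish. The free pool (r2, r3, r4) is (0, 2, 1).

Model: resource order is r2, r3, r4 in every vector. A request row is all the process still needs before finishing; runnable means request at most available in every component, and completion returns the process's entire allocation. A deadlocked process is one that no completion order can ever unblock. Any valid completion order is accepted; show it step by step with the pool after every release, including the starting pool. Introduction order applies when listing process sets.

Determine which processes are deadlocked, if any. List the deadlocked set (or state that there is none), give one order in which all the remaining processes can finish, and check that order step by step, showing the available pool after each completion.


Deadlocked set: T7, T3 and T8.
Key observation: after T6, T1 complete, (2, 3, 3) is the best the pool ever gets, yet each leftover process wants more r4.
The rest can finish in the order T6, T1. Verifying each step:
  pool = (0, 2, 1)
  run T6 (needs (0, 0, 0), free (0, 2, 1)); after release of (0, 1, 0) the pool is (0, 3, 1)
  run T1 (needs (0, 3, 1), free (0, 3, 1)); after release of (2, 0, 2) the pool is (2, 3, 3)
None of the blocked processes ever fits:
  T7 still needs (4, 1, 4) but only (2, 3, 3) is free — short on r2 and r4
  T3 still needs (1, 4, 5) but only (2, 3, 3) is free — short on r3 and r4
  T8 still needs (1, 2, 4) but only (2, 3, 3) is free — short on r4


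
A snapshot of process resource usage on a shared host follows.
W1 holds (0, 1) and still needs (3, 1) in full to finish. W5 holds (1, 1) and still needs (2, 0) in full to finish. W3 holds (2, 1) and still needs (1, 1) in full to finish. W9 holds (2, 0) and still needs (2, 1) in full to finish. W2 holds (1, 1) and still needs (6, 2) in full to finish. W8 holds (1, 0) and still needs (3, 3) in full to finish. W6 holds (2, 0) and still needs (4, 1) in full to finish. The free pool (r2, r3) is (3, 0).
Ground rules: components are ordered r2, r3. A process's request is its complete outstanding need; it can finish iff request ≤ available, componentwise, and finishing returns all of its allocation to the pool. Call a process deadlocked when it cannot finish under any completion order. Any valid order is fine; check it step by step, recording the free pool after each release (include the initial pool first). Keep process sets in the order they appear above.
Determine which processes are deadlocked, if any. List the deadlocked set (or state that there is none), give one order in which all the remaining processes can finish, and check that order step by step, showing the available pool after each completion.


No process is deadlocked.
Key observation: W5 leads a chain of completions in which each release enables another process.
A valid finishing order for the others: W5, W9, W3, W1, W2, W6, W8. Step-by-step check:
  pool = (3, 0)
  W5 needs (2, 0) <= (3, 0) -> finishes; pool += (1, 1) = (4, 1)
  W9 needs (2, 1) <= (4, 1) -> finishes; pool += (2, 0) = (6, 1)
  W3 needs (1, 1) <= (6, 1) -> finishes; pool += (2, 1) = (8, 2)
  W1 needs (3, 1) <= (8, 2) -> finishes; pool += (0, 1) = (8, 3)
  W2 needs (6, 2) <= (8, 3) -> finishes; pool += (1, 1) = (9, 4)
  W6 needs (4, 1) <= (9, 4) -> finishes; pool += (2, 0) = (11, 4)
  W8 needs (3, 3) <= (11, 4) -> finishes; pool += (1, 0) = (12, 4)


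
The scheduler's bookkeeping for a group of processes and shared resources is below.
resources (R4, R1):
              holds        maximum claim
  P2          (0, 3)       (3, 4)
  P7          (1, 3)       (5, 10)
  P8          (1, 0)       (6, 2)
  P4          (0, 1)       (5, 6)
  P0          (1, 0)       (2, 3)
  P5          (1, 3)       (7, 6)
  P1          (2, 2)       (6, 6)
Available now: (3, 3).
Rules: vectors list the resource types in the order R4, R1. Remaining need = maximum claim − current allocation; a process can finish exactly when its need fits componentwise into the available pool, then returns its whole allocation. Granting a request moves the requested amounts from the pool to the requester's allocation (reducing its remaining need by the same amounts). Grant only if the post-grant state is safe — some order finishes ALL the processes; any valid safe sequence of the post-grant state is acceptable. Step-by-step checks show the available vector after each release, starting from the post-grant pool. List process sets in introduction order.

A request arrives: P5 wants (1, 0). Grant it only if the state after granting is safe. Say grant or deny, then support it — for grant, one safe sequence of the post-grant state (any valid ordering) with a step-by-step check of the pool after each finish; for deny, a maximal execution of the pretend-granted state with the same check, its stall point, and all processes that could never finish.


DENY. Granting would leave the state unsafe.
Key observation: once P0, P2 finish, the pool peaks at (3, 6) — and every remaining process still needs more R4 than that.
After a pretend grant, a maximal execution: P0, P2 — then nothing else fits. Check, step by step:
  pool = (2, 3)
  P0 needs (1, 3) <= (2, 3) -> finishes; pool += (1, 0) = (3, 3)
  P2 needs (3, 1) <= (3, 3) -> finishes; pool += (0, 3) = (3, 6)
  blocked: P7 wants (4, 7), pool (3, 6) — not enough R4 and R1
  blocked: P8 wants (5, 2), pool (3, 6) — not enough R4
  blocked: P4 wants (5, 5), pool (3, 6) — not enough R4
  blocked: P5 wants (5, 3), pool (3, 6) — not enough R4
  blocked: P1 wants (4, 4), pool (3, 6) — not enough R4
Had the request been granted, P7, P8, P4, P5 and P1 could never finish.


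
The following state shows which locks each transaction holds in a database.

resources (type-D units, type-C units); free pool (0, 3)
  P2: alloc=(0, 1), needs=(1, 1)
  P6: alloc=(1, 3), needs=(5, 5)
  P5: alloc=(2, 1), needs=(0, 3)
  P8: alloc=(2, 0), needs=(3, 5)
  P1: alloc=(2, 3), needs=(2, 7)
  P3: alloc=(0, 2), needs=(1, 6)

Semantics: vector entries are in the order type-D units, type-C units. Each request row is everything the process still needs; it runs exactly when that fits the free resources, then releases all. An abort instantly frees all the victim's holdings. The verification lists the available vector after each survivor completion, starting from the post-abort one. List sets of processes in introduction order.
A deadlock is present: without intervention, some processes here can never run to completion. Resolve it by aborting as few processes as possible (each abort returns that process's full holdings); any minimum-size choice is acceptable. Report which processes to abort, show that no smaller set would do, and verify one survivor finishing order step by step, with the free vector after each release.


Abort P1.
Key observation: P3 was stuck for good until P1 gave back (2, 3); in the order shown it finishes at step 3.
Why nothing smaller works: aborting no one leaves the state deadlocked as given.
The survivors complete as P5, P2, P3, P8, P6. Check, step by step (starting from the post-abort pool):
  pool = (2, 6)
  run P5 (needs (0, 3), free (2, 6)); after release of (2, 1) the pool is (4, 7)
  run P2 (needs (1, 1), free (4, 7)); after release of (0, 1) the pool is (4, 8)
  run P3 (needs (1, 6), free (4, 8)); after release of (0, 2) the pool is (4, 10)
  run P8 (needs (3, 5), free (4, 10)); after release of (2, 0) the pool is (6, 10)
  run P6 (needs (5, 5), free (6, 10)); after release of (1, 3) the pool is (7, 13)


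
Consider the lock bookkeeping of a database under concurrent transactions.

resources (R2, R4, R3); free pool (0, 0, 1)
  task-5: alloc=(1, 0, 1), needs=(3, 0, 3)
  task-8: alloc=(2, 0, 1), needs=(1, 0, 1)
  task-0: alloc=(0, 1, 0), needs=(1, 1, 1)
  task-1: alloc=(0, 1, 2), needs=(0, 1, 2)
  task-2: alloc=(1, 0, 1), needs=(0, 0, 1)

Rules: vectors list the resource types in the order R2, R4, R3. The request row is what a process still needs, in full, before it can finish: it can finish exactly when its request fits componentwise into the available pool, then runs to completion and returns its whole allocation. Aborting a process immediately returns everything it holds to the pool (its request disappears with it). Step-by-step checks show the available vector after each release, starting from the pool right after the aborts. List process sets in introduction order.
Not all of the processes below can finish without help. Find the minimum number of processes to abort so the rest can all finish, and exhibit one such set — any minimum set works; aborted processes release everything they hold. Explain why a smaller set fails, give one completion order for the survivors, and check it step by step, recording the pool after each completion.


The answer: abort task-1.
Key observation: the returned (0, 1, 2) from task-1 is what brings task-0 — unrunnable before, under any order — into play at step 2.
Minimality: the empty abort set fails — the state is deadlocked as it stands.
Survivors finish in the order: task-2, task-0, task-8, task-5. Verifying each step (pool after the aborts first):
  pool = (0, 1, 3)
  task-2 needs (0, 0, 1) <= (0, 1, 3) -> finishes; pool += (1, 0, 1) = (1, 1, 4)
  task-0 needs (1, 1, 1) <= (1, 1, 4) -> finishes; pool += (0, 1, 0) = (1, 2, 4)
  task-8 needs (1, 0, 1) <= (1, 2, 4) -> finishes; pool += (2, 0, 1) = (3, 2, 5)
  task-5 needs (3, 0, 3) <= (3, 2, 5) -> finishes; pool += (1, 0, 1) = (4, 2, 6)


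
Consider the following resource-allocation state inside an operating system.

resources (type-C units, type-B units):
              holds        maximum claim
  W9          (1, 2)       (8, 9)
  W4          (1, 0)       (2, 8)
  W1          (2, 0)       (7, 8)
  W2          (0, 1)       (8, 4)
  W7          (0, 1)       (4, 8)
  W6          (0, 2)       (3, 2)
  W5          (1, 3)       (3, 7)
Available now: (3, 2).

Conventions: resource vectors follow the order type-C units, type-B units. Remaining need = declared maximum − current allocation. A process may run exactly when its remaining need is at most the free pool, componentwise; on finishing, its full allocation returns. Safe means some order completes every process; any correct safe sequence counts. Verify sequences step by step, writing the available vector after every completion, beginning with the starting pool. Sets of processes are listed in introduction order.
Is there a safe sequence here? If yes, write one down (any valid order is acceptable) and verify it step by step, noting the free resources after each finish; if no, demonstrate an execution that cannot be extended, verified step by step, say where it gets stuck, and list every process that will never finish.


SAFE. One safe sequence: W6, W5, W7, W4, W1, W9, W2.
Key observation: W6 marks the first exact bind of the order: its need (3, 0) fits the free (3, 2) with zero slack on a requested resource.
Check, step by step:
  pool = (3, 2)
  W6: need (3, 0) fits (3, 2); releases (0, 2), pool now (3, 4)
  W5: need (2, 4) fits (3, 4); releases (1, 3), pool now (4, 7)
  W7: need (4, 7) fits (4, 7); releases (0, 1), pool now (4, 8)
  W4: need (1, 8) fits (4, 8); releases (1, 0), pool now (5, 8)
  W1: need (5, 8) fits (5, 8); releases (2, 0), pool now (7, 8)
  W9: need (7, 7) fits (7, 8); releases (1, 2), pool now (8, 10)
  W2: need (8, 3) fits (8, 10); releases (0, 1), pool now (8, 11)


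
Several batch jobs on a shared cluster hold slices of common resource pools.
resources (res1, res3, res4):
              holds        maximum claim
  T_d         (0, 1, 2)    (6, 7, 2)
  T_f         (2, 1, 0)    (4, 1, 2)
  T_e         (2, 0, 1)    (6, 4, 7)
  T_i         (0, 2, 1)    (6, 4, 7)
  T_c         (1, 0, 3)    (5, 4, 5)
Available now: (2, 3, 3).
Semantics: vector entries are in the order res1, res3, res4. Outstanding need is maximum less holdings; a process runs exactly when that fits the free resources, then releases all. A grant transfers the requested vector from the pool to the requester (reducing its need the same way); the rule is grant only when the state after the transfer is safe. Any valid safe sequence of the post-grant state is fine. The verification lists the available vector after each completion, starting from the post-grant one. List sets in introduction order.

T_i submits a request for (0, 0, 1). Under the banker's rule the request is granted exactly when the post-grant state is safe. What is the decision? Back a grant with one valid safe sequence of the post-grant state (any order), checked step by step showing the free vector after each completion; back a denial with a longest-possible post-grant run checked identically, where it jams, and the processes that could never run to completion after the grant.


DENY. Granting would leave the state unsafe.
Key observation: after T_f, T_c the pool peaks at (5, 4, 5), and each blocked process is short somewhere: T_d on res1, res3; T_e on res4; T_i on res1.
On the post-grant state, T_f, T_c is a maximal run — nothing extends it. Step-by-step check:
  pool = (2, 3, 2)
  run T_f (needs (2, 0, 2), free (2, 3, 2)); after release of (2, 1, 0) the pool is (4, 4, 2)
  run T_c (needs (4, 4, 2), free (4, 4, 2)); after release of (1, 0, 3) the pool is (5, 4, 5)
  T_d still needs (6, 6, 0) but only (5, 4, 5) is free — short on res1 and res3
  T_e still needs (4, 4, 6) but only (5, 4, 5) is free — short on res4
  T_i still needs (6, 2, 5) but only (5, 4, 5) is free — short on res1
Processes that could never finish after the grant: T_d, T_e and T_i.


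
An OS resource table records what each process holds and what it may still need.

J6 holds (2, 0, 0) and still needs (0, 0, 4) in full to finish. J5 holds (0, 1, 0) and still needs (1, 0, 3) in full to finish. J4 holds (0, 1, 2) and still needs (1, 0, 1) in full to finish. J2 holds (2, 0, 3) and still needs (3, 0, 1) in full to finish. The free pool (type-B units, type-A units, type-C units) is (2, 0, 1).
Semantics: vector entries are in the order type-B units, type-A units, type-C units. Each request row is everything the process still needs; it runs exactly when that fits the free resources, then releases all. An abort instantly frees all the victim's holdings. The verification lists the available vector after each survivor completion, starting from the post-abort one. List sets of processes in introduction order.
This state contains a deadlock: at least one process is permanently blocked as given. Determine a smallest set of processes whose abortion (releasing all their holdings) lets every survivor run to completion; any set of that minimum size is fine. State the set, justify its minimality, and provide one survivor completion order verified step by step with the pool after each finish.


The answer: abort J6.
Key observation: J2 was stuck for good until J6 gave back (2, 0, 0); in the order shown it finishes at step 3.
No smaller set exists: with zero aborts the deadlock remains.
Survivors finish in the order: J4, J5, J2. Verifying each step (pool after the aborts first):
  pool = (4, 0, 1)
  J4: need (1, 0, 1) fits (4, 0, 1); releases (0, 1, 2), pool now (4, 1, 3)
  J5: need (1, 0, 3) fits (4, 1, 3); releases (0, 1, 0), pool now (4, 2, 3)
  J2: need (3, 0, 1) fits (4, 2, 3); releases (2, 0, 3), pool now (6, 2, 6)


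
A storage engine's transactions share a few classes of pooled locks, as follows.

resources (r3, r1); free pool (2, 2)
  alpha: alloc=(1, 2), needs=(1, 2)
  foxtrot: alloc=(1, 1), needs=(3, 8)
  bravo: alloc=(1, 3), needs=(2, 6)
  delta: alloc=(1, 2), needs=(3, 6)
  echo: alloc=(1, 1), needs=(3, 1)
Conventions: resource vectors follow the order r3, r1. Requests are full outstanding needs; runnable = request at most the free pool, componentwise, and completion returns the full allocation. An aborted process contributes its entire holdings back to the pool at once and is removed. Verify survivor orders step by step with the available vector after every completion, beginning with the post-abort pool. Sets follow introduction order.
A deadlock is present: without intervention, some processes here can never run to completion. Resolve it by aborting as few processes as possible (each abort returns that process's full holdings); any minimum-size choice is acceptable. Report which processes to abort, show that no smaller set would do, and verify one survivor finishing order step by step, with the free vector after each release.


The answer: abort foxtrot.
Key observation: delta had no path to completion before; after the abort of foxtrot ((1, 1) returned), step 3 is where it fits.
Why nothing smaller works: aborting no one leaves the state deadlocked as given.
The survivors complete as alpha, echo, delta, bravo. Verifying each step (starting from the post-abort pool):
  pool = (3, 3)
  alpha: need (1, 2) fits (3, 3); releases (1, 2), pool now (4, 5)
  echo: need (3, 1) fits (4, 5); releases (1, 1), pool now (5, 6)
  delta: need (3, 6) fits (5, 6); releases (1, 2), pool now (6, 8)
  bravo: need (2, 6) fits (6, 8); releases (1, 3), pool now (7, 11)


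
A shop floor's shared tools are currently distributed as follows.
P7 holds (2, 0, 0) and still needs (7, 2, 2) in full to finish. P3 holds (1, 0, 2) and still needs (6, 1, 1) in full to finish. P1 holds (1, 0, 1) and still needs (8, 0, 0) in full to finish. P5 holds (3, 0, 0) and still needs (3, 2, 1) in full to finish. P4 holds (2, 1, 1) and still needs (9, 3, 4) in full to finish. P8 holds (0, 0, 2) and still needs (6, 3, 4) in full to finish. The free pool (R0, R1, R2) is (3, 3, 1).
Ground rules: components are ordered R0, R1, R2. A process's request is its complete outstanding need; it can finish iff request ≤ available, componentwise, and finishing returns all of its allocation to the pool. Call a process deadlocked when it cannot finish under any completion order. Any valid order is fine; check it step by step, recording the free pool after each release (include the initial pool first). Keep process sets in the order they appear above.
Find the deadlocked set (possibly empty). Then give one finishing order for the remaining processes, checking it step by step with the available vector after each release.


The deadlocked set is empty.
Key observation: P5 fits the free pool immediately, and its release cascades until everyone finishes.
A valid finishing order for the others: P5, P3, P7, P1, P8, P4. Verifying each step:
  pool = (3, 3, 1)
  run P5 (needs (3, 2, 1), free (3, 3, 1)); after release of (3, 0, 0) the pool is (6, 3, 1)
  run P3 (needs (6, 1, 1), free (6, 3, 1)); after release of (1, 0, 2) the pool is (7, 3, 3)
  run P7 (needs (7, 2, 2), free (7, 3, 3)); after release of (2, 0, 0) the pool is (9, 3, 3)
  run P1 (needs (8, 0, 0), free (9, 3, 3)); after release of (1, 0, 1) the pool is (10, 3, 4)
  run P8 (needs (6, 3, 4), free (10, 3, 4)); after release of (0, 0, 2) the pool is (10, 3, 6)
  run P4 (needs (9, 3, 4), free (10, 3, 6)); after release of (2, 1, 1) the pool is (12, 4, 7)


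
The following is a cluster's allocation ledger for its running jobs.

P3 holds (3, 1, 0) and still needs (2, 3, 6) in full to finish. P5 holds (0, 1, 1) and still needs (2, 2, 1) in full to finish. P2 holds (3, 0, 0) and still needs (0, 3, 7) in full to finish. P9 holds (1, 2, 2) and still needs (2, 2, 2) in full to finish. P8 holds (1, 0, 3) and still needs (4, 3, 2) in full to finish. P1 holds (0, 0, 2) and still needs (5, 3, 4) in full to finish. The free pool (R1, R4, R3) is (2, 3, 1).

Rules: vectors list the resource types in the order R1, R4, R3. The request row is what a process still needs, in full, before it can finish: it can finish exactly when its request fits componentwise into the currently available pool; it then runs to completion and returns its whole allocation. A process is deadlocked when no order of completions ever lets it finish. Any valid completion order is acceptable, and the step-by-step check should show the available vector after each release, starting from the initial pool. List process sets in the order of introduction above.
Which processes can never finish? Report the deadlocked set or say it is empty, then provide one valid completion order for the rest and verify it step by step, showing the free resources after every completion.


Deadlocked set: P3, P2, P8 and P1.
Key observation: after P5, P9 the pool peaks at (3, 6, 4), and each blocked process is short somewhere: P3 on R3; P2 on R3; P8 on R1; P1 on R1.
One completion order for the rest: P5, P9. Step-by-step check:
  pool = (2, 3, 1)
  P5 needs (2, 2, 1) <= (2, 3, 1) -> finishes; pool += (0, 1, 1) = (2, 4, 2)
  P9 needs (2, 2, 2) <= (2, 4, 2) -> finishes; pool += (1, 2, 2) = (3, 6, 4)
None of the blocked processes ever fits:
  P3 cannot run: need (2, 3, 6) vs free (3, 6, 4) (insufficient R3)
  P2 cannot run: need (0, 3, 7) vs free (3, 6, 4) (insufficient R3)
  P8 cannot run: need (4, 3, 2) vs free (3, 6, 4) (insufficient R1)
  P1 cannot run: need (5, 3, 4) vs free (3, 6, 4) (insufficient R1)


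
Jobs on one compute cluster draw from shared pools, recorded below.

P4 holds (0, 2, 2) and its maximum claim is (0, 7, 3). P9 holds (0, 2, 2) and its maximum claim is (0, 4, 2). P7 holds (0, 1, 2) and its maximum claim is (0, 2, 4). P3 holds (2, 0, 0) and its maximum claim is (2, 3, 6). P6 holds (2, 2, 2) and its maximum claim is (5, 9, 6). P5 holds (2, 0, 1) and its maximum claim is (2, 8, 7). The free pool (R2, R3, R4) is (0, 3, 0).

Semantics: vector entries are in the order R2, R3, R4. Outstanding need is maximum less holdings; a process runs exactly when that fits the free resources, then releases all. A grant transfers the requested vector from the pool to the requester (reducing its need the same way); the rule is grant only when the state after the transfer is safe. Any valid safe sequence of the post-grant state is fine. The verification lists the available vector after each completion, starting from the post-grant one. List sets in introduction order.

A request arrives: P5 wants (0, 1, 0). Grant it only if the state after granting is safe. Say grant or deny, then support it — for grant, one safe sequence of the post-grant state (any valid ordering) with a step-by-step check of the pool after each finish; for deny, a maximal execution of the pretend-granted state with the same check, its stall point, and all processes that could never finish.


GRANT — the state after the grant stays safe, e.g. via P9, P7, P4, P5, P3, P6.
Key observation: the grant leaves (0, 2, 0) free — enough for P9, whose release restarts the cascade.
Verifying the post-grant state step by step:
  pool = (0, 2, 0)
  P9 needs (0, 2, 0) <= (0, 2, 0) -> finishes; pool += (0, 2, 2) = (0, 4, 2)
  P7 needs (0, 1, 2) <= (0, 4, 2) -> finishes; pool += (0, 1, 2) = (0, 5, 4)
  P4 needs (0, 5, 1) <= (0, 5, 4) -> finishes; pool += (0, 2, 2) = (0, 7, 6)
  P5 needs (0, 7, 6) <= (0, 7, 6) -> finishes; pool += (2, 1, 1) = (2, 8, 7)
  P3 needs (0, 3, 6) <= (2, 8, 7) -> finishes; pool += (2, 0, 0) = (4, 8, 7)
  P6 needs (3, 7, 4) <= (4, 8, 7) -> finishes; pool += (2, 2, 2) = (6, 10, 9)


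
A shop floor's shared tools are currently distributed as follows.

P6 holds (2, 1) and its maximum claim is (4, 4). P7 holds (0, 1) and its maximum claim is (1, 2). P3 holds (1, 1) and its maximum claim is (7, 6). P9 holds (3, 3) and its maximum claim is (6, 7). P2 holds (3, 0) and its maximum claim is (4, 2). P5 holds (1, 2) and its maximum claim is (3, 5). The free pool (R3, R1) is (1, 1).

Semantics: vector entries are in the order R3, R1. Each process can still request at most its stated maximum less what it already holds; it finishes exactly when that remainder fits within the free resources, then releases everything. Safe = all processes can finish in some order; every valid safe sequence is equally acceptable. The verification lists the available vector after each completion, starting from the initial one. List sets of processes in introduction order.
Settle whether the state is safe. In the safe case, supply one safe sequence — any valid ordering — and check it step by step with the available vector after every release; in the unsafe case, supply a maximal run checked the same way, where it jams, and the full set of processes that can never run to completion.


The state is UNSAFE.
Key observation: no order helps: past P7, P2, the free pool tops out at (4, 2), below what each blocked process needs in R1.
Going as far as possible: P7, P2; after that, nothing fits. Step-by-step check:
  pool = (1, 1)
  P7 needs (1, 1) <= (1, 1) -> finishes; pool += (0, 1) = (1, 2)
  P2 needs (1, 2) <= (1, 2) -> finishes; pool += (3, 0) = (4, 2)
  blocked: P6 wants (2, 3), pool (4, 2) — not enough R1
  blocked: P3 wants (6, 5), pool (4, 2) — not enough R3 and R1
  blocked: P9 wants (3, 4), pool (4, 2) — not enough R1
  blocked: P5 wants (2, 3), pool (4, 2) — not enough R1
Permanently blocked: P6, P3, P9 and P5.


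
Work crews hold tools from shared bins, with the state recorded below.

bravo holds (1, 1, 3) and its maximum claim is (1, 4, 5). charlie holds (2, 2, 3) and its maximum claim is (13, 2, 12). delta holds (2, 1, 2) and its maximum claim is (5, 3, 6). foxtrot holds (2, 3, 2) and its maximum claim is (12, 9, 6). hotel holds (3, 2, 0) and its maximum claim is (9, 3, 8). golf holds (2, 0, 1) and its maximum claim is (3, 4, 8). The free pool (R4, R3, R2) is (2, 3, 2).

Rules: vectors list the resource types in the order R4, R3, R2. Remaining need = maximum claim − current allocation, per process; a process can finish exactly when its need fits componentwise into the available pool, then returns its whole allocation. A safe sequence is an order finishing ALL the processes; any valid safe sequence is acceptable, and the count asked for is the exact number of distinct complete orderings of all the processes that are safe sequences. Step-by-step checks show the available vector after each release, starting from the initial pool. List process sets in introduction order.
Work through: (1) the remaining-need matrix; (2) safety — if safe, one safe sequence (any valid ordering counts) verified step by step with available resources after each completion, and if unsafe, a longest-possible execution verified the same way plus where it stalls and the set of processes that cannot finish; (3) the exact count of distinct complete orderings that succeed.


(1) Remaining need (order R4, R3, R2):
  bravo: (0, 3, 2)
  charlie: (11, 0, 9)
  delta: (3, 2, 4)
  foxtrot: (10, 6, 4)
  hotel: (6, 1, 8)
  golf: (1, 4, 7)
(2) SAFE. One safe sequence: bravo, delta, golf, hotel, foxtrot, charlie.
Key observation: bravo marks the first exact bind of the order: its need (0, 3, 2) fits the free (2, 3, 2) with zero slack on a requested resource.
Verifying each step:
  pool = (2, 3, 2)
  run bravo (needs (0, 3, 2), free (2, 3, 2)); after release of (1, 1, 3) the pool is (3, 4, 5)
  run delta (needs (3, 2, 4), free (3, 4, 5)); after release of (2, 1, 2) the pool is (5, 5, 7)
  run golf (needs (1, 4, 7), free (5, 5, 7)); after release of (2, 0, 1) the pool is (7, 5, 8)
  run hotel (needs (6, 1, 8), free (7, 5, 8)); after release of (3, 2, 0) the pool is (10, 7, 8)
  run foxtrot (needs (10, 6, 4), free (10, 7, 8)); after release of (2, 3, 2) the pool is (12, 10, 10)
  run charlie (needs (11, 0, 9), free (12, 10, 10)); after release of (2, 2, 3) the pool is (14, 12, 13)
(3) The exact count: 1 of the possible complete orderings is a safe sequence.
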